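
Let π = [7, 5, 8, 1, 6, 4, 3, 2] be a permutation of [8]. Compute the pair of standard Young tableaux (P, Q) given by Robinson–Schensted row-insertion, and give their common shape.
P = [1, 2] / [3, 6] / [4, 8] / [5] / [7];  Q = [1, 3] / [2, 5] / [4, 6] / [7] / [8];  common shape = (2, 2, 2, 1, 1)

Row-insert the values π_1, π_2, … into P one at a time, bumping the leftmost entry strictly greater than the inserted value down to the next row. The recording tableau Q records, in position (i, j), the step at which that cell was added to P.
  Insert 7 (step 1): P = [7];  Q = [1]
  Insert 5 (step 2): P = [5] / [7];  Q = [1] / [2]
  Insert 8 (step 3): P = [5, 8] / [7];  Q = [1, 3] / [2]
  Insert 1 (step 4): P = [1, 8] / [5] / [7];  Q = [1, 3] / [2] / [4]
  Insert 6 (step 5): P = [1, 6] / [5, 8] / [7];  Q = [1, 3] / [2, 5] / [4]
  Insert 4 (step 6): P = [1, 4] / [5, 6] / [7, 8];  Q = [1, 3] / [2, 5] / [4, 6]
  Insert 3 (step 7): P = [1, 3] / [4, 6] / [5, 8] / [7];  Q = [1, 3] / [2, 5] / [4, 6] / [7]
  Insert 2 (step 8): P = [1, 2] / [3, 6] / [4, 8] / [5] / [7];  Q = [1, 3] / [2, 5] / [4, 6] / [7] / [8]
Final shape: (2, 2, 2, 1, 1).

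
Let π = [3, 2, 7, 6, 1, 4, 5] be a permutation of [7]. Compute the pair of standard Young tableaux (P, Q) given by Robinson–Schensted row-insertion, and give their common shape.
P = [1, 4, 5] / [2, 6] / [3, 7];  Q = [1, 3, 7] / [2, 4] / [5, 6];  common shape = (3, 2, 2)

Row-insert the values π_1, π_2, … into P one at a time, bumping the leftmost entry strictly greater than the inserted value down to the next row. The recording tableau Q records, in position (i, j), the step at which that cell was added to P.
  Insert 3 (step 1): P = [3];  Q = [1]
  Insert 2 (step 2): P = [2] / [3];  Q = [1] / [2]
  Insert 7 (step 3): P = [2, 7] / [3];  Q = [1, 3] / [2]
  Insert 6 (step 4): P = [2, 6] / [3, 7];  Q = [1, 3] / [2, 4]
  Insert 1 (step 5): P = [1, 6] / [2, 7] / [3];  Q = [1, 3] / [2, 4] / [5]
  Insert 4 (step 6): P = [1, 4] / [2, 6] / [3, 7];  Q = [1, 3] / [2, 4] / [5, 6]
  Insert 5 (step 7): P = [1, 4, 5] / [2, 6] / [3, 7];  Q = [1, 3, 7] / [2, 4] / [5, 6]
Final shape: (3, 2, 2).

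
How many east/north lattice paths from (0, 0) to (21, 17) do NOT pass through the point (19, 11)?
Number of paths = 27251578980

Total paths from (0, 0) to (21, 17): C(38, 21) = 28781143380. Paths through (19, 11): (paths (0, 0) → (19, 11)) × (paths (19, 11) → (21, 17)) = C(30, 19) · C(8, 2) = 54627300 · 28 = 1529564400. Avoidance count = 28781143380 − 1529564400 = 27251578980.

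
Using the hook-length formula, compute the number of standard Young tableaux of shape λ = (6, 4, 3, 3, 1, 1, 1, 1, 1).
# SYT of shape (6, 4, 3, 3, 1, 1, 1, 1, 1) = 357124950

Hook-length formula: f^λ = n! / Π hook(c), product over all cells c of the Young diagram. For λ = (6, 4, 3, 3, 1, 1, 1, 1, 1), n = 21 boxes. Hook lengths by row (left-to-right, top-to-bottom): [14, 8, 7, 4, 2, 1]; [11, 5, 4, 1]; [9, 3, 2]; [8, 2, 1]; [5]; [4]; [3]; [2]; [1]. Product of hooks = 143061811200. So f^λ = 21! / 143061811200 = 51090942171709440000 / 143061811200 = 357124950.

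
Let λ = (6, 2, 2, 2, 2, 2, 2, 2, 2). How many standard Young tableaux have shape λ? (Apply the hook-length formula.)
# SYT of shape (6, 2, 2, 2, 2, 2, 2, 2, 2) = 17587350

Hook-length formula: f^λ = n! / Π hook(c), product over all cells c of the Young diagram. For λ = (6, 2, 2, 2, 2, 2, 2, 2, 2), n = 22 boxes. Hook lengths by row (left-to-right, top-to-bottom): [14, 13, 4, 3, 2, 1]; [9, 8]; [8, 7]; [7, 6]; [6, 5]; [5, 4]; [4, 3]; [3, 2]; [2, 1]. Product of hooks = 63909612748800. So f^λ = 22! / 63909612748800 = 1124000727777607680000 / 63909612748800 = 17587350.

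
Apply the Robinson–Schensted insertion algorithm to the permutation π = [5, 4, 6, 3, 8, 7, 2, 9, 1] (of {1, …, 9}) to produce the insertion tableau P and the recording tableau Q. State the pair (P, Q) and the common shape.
P = [1, 6, 7, 9] / [2, 8] / [3] / [4] / [5];  Q = [1, 3, 5, 8] / [2, 6] / [4] / [7] / [9];  common shape = (4, 2, 1, 1, 1)

Row-insert the values π_1, π_2, … into P one at a time, bumping the leftmost entry strictly greater than the inserted value down to the next row. The recording tableau Q records, in position (i, j), the step at which that cell was added to P.
  Insert 5 (step 1): P = [5];  Q = [1]
  Insert 4 (step 2): P = [4] / [5];  Q = [1] / [2]
  Insert 6 (step 3): P = [4, 6] / [5];  Q = [1, 3] / [2]
  Insert 3 (step 4): P = [3, 6] / [4] / [5];  Q = [1, 3] / [2] / [4]
  Insert 8 (step 5): P = [3, 6, 8] / [4] / [5];  Q = [1, 3, 5] / [2] / [4]
  Insert 7 (step 6): P = [3, 6, 7] / [4, 8] / [5];  Q = [1, 3, 5] / [2, 6] / [4]
  Insert 2 (step 7): P = [2, 6, 7] / [3, 8] / [4] / [5];  Q = [1, 3, 5] / [2, 6] / [4] / [7]
  Insert 9 (step 8): P = [2, 6, 7, 9] / [3, 8] / [4] / [5];  Q = [1, 3, 5, 8] / [2, 6] / [4] / [7]
  Insert 1 (step 9): P = [1, 6, 7, 9] / [2, 8] / [3] / [4] / [5];  Q = [1, 3, 5, 8] / [2, 6] / [4] / [7] / [9]
Final shape: (4, 2, 1, 1, 1).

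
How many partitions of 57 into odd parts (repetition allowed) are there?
p_odd(57) = 7917

Enumerate partitions using only odd parts via the recurrence o(n, m) = o(n, m−2) + o(n−m, m) over odd m, starting from the largest odd part ≤ n. This gives p_odd(57) = 7917. (Euler's theorem: equals the count of distinct-part partitions.)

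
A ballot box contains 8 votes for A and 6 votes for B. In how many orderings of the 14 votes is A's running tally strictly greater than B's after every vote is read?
Strict-lead orderings = 429

Total orderings of the 14 votes with 8 for A: C(14, 8) = 3003. By the Bertrand ballot formula (Cycle Lemma / reflection principle), the number of orderings in which A is strictly ahead of B throughout is (p − q)/(p + q) · C(p + q, p) = (8 − 6)/(8 + 6) · 3003 = 429.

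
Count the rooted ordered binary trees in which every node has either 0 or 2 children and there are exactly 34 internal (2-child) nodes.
C_34 = 812944042149730764

These full binary trees are counted by the Catalan number C_n = (1/(n + 1)) · C(2n, n). For n = 34: C_34 = (1/35) · C(68, 34) = 28453041475240576740/35 = 812944042149730764.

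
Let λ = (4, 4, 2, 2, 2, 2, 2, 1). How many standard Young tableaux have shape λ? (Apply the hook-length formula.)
# SYT of shape (4, 4, 2, 2, 2, 2, 2, 1) = 4232592

Hook-length formula: f^λ = n! / Π hook(c), product over all cells c of the Young diagram. For λ = (4, 4, 2, 2, 2, 2, 2, 1), n = 19 boxes. Hook lengths by row (left-to-right, top-to-bottom): [11, 9, 3, 2]; [10, 8, 2, 1]; [7, 5]; [6, 4]; [5, 3]; [4, 2]; [3, 1]; [1]. Product of hooks = 28740096000. So f^λ = 19! / 28740096000 = 121645100408832000 / 28740096000 = 4232592.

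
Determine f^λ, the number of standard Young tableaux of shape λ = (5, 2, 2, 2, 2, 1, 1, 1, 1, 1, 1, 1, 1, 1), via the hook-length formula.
# SYT of shape (5, 2, 2, 2, 2, 1, 1, 1, 1, 1, 1, 1, 1, 1) = 6217750

Hook-length formula: f^λ = n! / Π hook(c), product over all cells c of the Young diagram. For λ = (5, 2, 2, 2, 2, 1, 1, 1, 1, 1, 1, 1, 1, 1), n = 22 boxes. Hook lengths by row (left-to-right, top-to-bottom): [18, 8, 3, 2, 1]; [14, 4]; [13, 3]; [12, 2]; [11, 1]; [9]; [8]; [7]; [6]; [5]; [4]; [3]; [2]; [1]. Product of hooks = 180772904632320. So f^λ = 22! / 180772904632320 = 1124000727777607680000 / 180772904632320 = 6217750.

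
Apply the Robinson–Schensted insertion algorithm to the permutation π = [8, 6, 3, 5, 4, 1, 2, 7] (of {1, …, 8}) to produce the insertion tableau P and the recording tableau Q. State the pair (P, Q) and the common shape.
P = [1, 2, 7] / [3, 4] / [5] / [6] / [8];  Q = [1, 4, 8] / [2, 7] / [3] / [5] / [6];  common shape = (3, 2, 1, 1, 1)

Row-insert the values π_1, π_2, … into P one at a time, bumping the leftmost entry strictly greater than the inserted value down to the next row. The recording tableau Q records, in position (i, j), the step at which that cell was added to P.
  Insert 8 (step 1): P = [8];  Q = [1]
  Insert 6 (step 2): P = [6] / [8];  Q = [1] / [2]
  Insert 3 (step 3): P = [3] / [6] / [8];  Q = [1] / [2] / [3]
  Insert 5 (step 4): P = [3, 5] / [6] / [8];  Q = [1, 4] / [2] / [3]
  Insert 4 (step 5): P = [3, 4] / [5] / [6] / [8];  Q = [1, 4] / [2] / [3] / [5]
  Insert 1 (step 6): P = [1, 4] / [3] / [5] / [6] / [8];  Q = [1, 4] / [2] / [3] / [5] / [6]
  Insert 2 (step 7): P = [1, 2] / [3, 4] / [5] / [6] / [8];  Q = [1, 4] / [2, 7] / [3] / [5] / [6]
  Insert 7 (step 8): P = [1, 2, 7] / [3, 4] / [5] / [6] / [8];  Q = [1, 4, 8] / [2, 7] / [3] / [5] / [6]
Final shape: (3, 2, 1, 1, 1).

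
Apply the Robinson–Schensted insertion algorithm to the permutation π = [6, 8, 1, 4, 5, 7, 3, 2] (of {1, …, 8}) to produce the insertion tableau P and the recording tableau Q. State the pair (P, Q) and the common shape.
P = [1, 2, 5, 7] / [3, 8] / [4] / [6];  Q = [1, 2, 5, 6] / [3, 4] / [7] / [8];  common shape = (4, 2, 1, 1)

Row-insert the values π_1, π_2, … into P one at a time, bumping the leftmost entry strictly greater than the inserted value down to the next row. The recording tableau Q records, in position (i, j), the step at which that cell was added to P.
  Insert 6 (step 1): P = [6];  Q = [1]
  Insert 8 (step 2): P = [6, 8];  Q = [1, 2]
  Insert 1 (step 3): P = [1, 8] / [6];  Q = [1, 2] / [3]
  Insert 4 (step 4): P = [1, 4] / [6, 8];  Q = [1, 2] / [3, 4]
  Insert 5 (step 5): P = [1, 4, 5] / [6, 8];  Q = [1, 2, 5] / [3, 4]
  Insert 7 (step 6): P = [1, 4, 5, 7] / [6, 8];  Q = [1, 2, 5, 6] / [3, 4]
  Insert 3 (step 7): P = [1, 3, 5, 7] / [4, 8] / [6];  Q = [1, 2, 5, 6] / [3, 4] / [7]
  Insert 2 (step 8): P = [1, 2, 5, 7] / [3, 8] / [4] / [6];  Q = [1, 2, 5, 6] / [3, 4] / [7] / [8]
Final shape: (4, 2, 1, 1).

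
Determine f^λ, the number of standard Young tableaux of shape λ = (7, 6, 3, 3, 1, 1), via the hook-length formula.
# SYT of shape (7, 6, 3, 3, 1, 1) = 543182640

Hook-length formula: f^λ = n! / Π hook(c), product over all cells c of the Young diagram. For λ = (7, 6, 3, 3, 1, 1), n = 21 boxes. Hook lengths by row (left-to-right, top-to-bottom): [12, 9, 8, 5, 4, 3, 1]; [10, 7, 6, 3, 2, 1]; [6, 3, 2]; [5, 2, 1]; [2]; [1]. Product of hooks = 94058496000. So f^λ = 21! / 94058496000 = 51090942171709440000 / 94058496000 = 543182640.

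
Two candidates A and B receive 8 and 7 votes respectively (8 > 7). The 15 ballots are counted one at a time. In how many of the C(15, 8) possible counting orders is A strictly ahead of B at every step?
Strict-lead orderings = 429

Total orderings of the 15 votes with 8 for A: C(15, 8) = 6435. By the Bertrand ballot formula (Cycle Lemma / reflection principle), the number of orderings in which A is strictly ahead of B throughout is (p − q)/(p + q) · C(p + q, p) = (8 − 7)/(8 + 7) · 6435 = 429.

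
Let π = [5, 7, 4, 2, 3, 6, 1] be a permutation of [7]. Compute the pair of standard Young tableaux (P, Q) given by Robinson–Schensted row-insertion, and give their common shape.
P = [1, 3, 6] / [2, 7] / [4] / [5];  Q = [1, 2, 6] / [3, 5] / [4] / [7];  common shape = (3, 2, 1, 1)

Row-insert the values π_1, π_2, … into P one at a time, bumping the leftmost entry strictly greater than the inserted value down to the next row. The recording tableau Q records, in position (i, j), the step at which that cell was added to P.
  Insert 5 (step 1): P = [5];  Q = [1]
  Insert 7 (step 2): P = [5, 7];  Q = [1, 2]
  Insert 4 (step 3): P = [4, 7] / [5];  Q = [1, 2] / [3]
  Insert 2 (step 4): P = [2, 7] / [4] / [5];  Q = [1, 2] / [3] / [4]
  Insert 3 (step 5): P = [2, 3] / [4, 7] / [5];  Q = [1, 2] / [3, 5] / [4]
  Insert 6 (step 6): P = [2, 3, 6] / [4, 7] / [5];  Q = [1, 2, 6] / [3, 5] / [4]
  Insert 1 (step 7): P = [1, 3, 6] / [2, 7] / [4] / [5];  Q = [1, 2, 6] / [3, 5] / [4] / [7]
Final shape: (3, 2, 1, 1).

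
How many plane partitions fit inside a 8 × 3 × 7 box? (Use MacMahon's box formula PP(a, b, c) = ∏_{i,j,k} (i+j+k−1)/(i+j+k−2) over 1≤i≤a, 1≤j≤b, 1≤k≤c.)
PP(8, 3, 7) = 4971151900

Evaluate the triple product over i = 1..8, j = 1..3, k = 1..7. The factors are (2/1) · (3/2) · (4/3) · (5/4) · (6/5) · (7/6) · (8/7) · (3/2) · … (168 factors total). The numerators and denominators telescope so the product is an integer; carrying out the multiplication exactly gives PP(8, 3, 7) = 4971151900.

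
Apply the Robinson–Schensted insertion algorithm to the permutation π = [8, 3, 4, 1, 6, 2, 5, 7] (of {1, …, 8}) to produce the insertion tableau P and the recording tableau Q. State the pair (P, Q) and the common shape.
P = [1, 2, 5, 7] / [3, 4, 6] / [8];  Q = [1, 3, 5, 8] / [2, 6, 7] / [4];  common shape = (4, 3, 1)

Row-insert the values π_1, π_2, … into P one at a time, bumping the leftmost entry strictly greater than the inserted value down to the next row. The recording tableau Q records, in position (i, j), the step at which that cell was added to P.
  Insert 8 (step 1): P = [8];  Q = [1]
  Insert 3 (step 2): P = [3] / [8];  Q = [1] / [2]
  Insert 4 (step 3): P = [3, 4] / [8];  Q = [1, 3] / [2]
  Insert 1 (step 4): P = [1, 4] / [3] / [8];  Q = [1, 3] / [2] / [4]
  Insert 6 (step 5): P = [1, 4, 6] / [3] / [8];  Q = [1, 3, 5] / [2] / [4]
  Insert 2 (step 6): P = [1, 2, 6] / [3, 4] / [8];  Q = [1, 3, 5] / [2, 6] / [4]
  Insert 5 (step 7): P = [1, 2, 5] / [3, 4, 6] / [8];  Q = [1, 3, 5] / [2, 6, 7] / [4]
  Insert 7 (step 8): P = [1, 2, 5, 7] / [3, 4, 6] / [8];  Q = [1, 3, 5, 8] / [2, 6, 7] / [4]
Final shape: (4, 3, 1).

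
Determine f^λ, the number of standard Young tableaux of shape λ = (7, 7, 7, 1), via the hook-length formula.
# SYT of shape (7, 7, 7, 1) = 21339318

Hook-length formula: f^λ = n! / Π hook(c), product over all cells c of the Young diagram. For λ = (7, 7, 7, 1), n = 22 boxes. Hook lengths by row (left-to-right, top-to-bottom): [10, 8, 7, 6, 5, 4, 3]; [9, 7, 6, 5, 4, 3, 2]; [8, 6, 5, 4, 3, 2, 1]; [1]. Product of hooks = 52672757760000. So f^λ = 22! / 52672757760000 = 1124000727777607680000 / 52672757760000 = 21339318.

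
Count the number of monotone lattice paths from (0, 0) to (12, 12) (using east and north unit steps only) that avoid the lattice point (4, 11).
Number of paths = 2691871

Total paths from (0, 0) to (12, 12): C(24, 12) = 2704156. Paths through (4, 11): (paths (0, 0) → (4, 11)) × (paths (4, 11) → (12, 12)) = C(15, 4) · C(9, 8) = 1365 · 9 = 12285. Avoidance count = 2704156 − 12285 = 2691871.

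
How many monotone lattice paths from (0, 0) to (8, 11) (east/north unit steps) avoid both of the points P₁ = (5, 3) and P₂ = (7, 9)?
Number of paths = 36726

Inclusion–exclusion. Total paths: C(19, 8) = 75582. Through P₁: C(8, 5)·C(11, 3) = 9240. Through P₂: C(16, 7)·C(3, 1) = 34320. Since P₁ is strictly southwest of P₂, a monotone path through both must visit P₁ then P₂; paths through both = C(8, 5)·C(8, 2)·C(3, 1) = 4704. Avoid both = 75582 − 9240 − 34320 + 4704 = 36726.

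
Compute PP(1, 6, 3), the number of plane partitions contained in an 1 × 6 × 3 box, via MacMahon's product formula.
PP(1, 6, 3) = 84

Evaluate the triple product over i = 1..1, j = 1..6, k = 1..3. The factors are (2/1) · (3/2) · (4/3) · (3/2) · (4/3) · (5/4) · (4/3) · (5/4) · … (18 factors total). The numerators and denominators telescope so the product is an integer; carrying out the multiplication exactly gives PP(1, 6, 3) = 84.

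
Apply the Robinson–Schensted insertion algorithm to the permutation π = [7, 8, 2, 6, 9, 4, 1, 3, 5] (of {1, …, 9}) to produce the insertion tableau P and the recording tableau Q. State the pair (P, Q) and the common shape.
P = [1, 3, 5] / [2, 4, 9] / [6, 8] / [7];  Q = [1, 2, 5] / [3, 4, 9] / [6, 8] / [7];  common shape = (3, 3, 2, 1)

Row-insert the values π_1, π_2, … into P one at a time, bumping the leftmost entry strictly greater than the inserted value down to the next row. The recording tableau Q records, in position (i, j), the step at which that cell was added to P.
  Insert 7 (step 1): P = [7];  Q = [1]
  Insert 8 (step 2): P = [7, 8];  Q = [1, 2]
  Insert 2 (step 3): P = [2, 8] / [7];  Q = [1, 2] / [3]
  Insert 6 (step 4): P = [2, 6] / [7, 8];  Q = [1, 2] / [3, 4]
  Insert 9 (step 5): P = [2, 6, 9] / [7, 8];  Q = [1, 2, 5] / [3, 4]
  Insert 4 (step 6): P = [2, 4, 9] / [6, 8] / [7];  Q = [1, 2, 5] / [3, 4] / [6]
  Insert 1 (step 7): P = [1, 4, 9] / [2, 8] / [6] / [7];  Q = [1, 2, 5] / [3, 4] / [6] / [7]
  Insert 3 (step 8): P = [1, 3, 9] / [2, 4] / [6, 8] / [7];  Q = [1, 2, 5] / [3, 4] / [6, 8] / [7]
  Insert 5 (step 9): P = [1, 3, 5] / [2, 4, 9] / [6, 8] / [7];  Q = [1, 2, 5] / [3, 4, 9] / [6, 8] / [7]
Final shape: (3, 3, 2, 1).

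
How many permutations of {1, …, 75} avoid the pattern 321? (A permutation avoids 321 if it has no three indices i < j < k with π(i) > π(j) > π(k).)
C_75 = 1221395654430378811828760722007962130791020

These 321-avoiding permutations are counted by the Catalan number C_n = (1/(n + 1)) · C(2n, n). For n = 75: C_75 = (1/76) · C(150, 75) = 92826069736708789698985814872605121940117520/76 = 1221395654430378811828760722007962130791020.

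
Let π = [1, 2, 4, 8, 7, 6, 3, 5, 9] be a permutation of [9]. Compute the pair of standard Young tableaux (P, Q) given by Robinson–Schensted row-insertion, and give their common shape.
P = [1, 2, 3, 5, 9] / [4, 6] / [7] / [8];  Q = [1, 2, 3, 4, 9] / [5, 8] / [6] / [7];  common shape = (5, 2, 1, 1)

Row-insert the values π_1, π_2, … into P one at a time, bumping the leftmost entry strictly greater than the inserted value down to the next row. The recording tableau Q records, in position (i, j), the step at which that cell was added to P.
  Insert 1 (step 1): P = [1];  Q = [1]
  Insert 2 (step 2): P = [1, 2];  Q = [1, 2]
  Insert 4 (step 3): P = [1, 2, 4];  Q = [1, 2, 3]
  Insert 8 (step 4): P = [1, 2, 4, 8];  Q = [1, 2, 3, 4]
  Insert 7 (step 5): P = [1, 2, 4, 7] / [8];  Q = [1, 2, 3, 4] / [5]
  Insert 6 (step 6): P = [1, 2, 4, 6] / [7] / [8];  Q = [1, 2, 3, 4] / [5] / [6]
  Insert 3 (step 7): P = [1, 2, 3, 6] / [4] / [7] / [8];  Q = [1, 2, 3, 4] / [5] / [6] / [7]
  Insert 5 (step 8): P = [1, 2, 3, 5] / [4, 6] / [7] / [8];  Q = [1, 2, 3, 4] / [5, 8] / [6] / [7]
  Insert 9 (step 9): P = [1, 2, 3, 5, 9] / [4, 6] / [7] / [8];  Q = [1, 2, 3, 4, 9] / [5, 8] / [6] / [7]
Final shape: (5, 2, 1, 1).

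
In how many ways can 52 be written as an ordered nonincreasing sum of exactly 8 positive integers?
p(52, 8 parts) = 15765

Partitions of n into exactly k parts are in bijection with partitions of n − k into at most k parts (subtract 1 from each part). So p(52, exactly 8) = p(44, parts ≤ 8). Computing via the recurrence p(m, j) = p(m, j−1) + p(m−j, j) gives 15765.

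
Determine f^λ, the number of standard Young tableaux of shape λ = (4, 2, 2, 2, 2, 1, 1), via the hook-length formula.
# SYT of shape (4, 2, 2, 2, 2, 1, 1) = 15444

Hook-length formula: f^λ = n! / Π hook(c), product over all cells c of the Young diagram. For λ = (4, 2, 2, 2, 2, 1, 1), n = 14 boxes. Hook lengths by row (left-to-right, top-to-bottom): [10, 7, 2, 1]; [7, 4]; [6, 3]; [5, 2]; [4, 1]; [2]; [1]. Product of hooks = 5644800. So f^λ = 14! / 5644800 = 87178291200 / 5644800 = 15444.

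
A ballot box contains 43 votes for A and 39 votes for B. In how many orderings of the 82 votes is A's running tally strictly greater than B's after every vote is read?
Strict-lead orderings = 18816592728628647691200

Total orderings of the 82 votes with 43 for A: C(82, 43) = 385740150936887277669600. By the Bertrand ballot formula (Cycle Lemma / reflection principle), the number of orderings in which A is strictly ahead of B throughout is (p − q)/(p + q) · C(p + q, p) = (43 − 39)/(43 + 39) · 385740150936887277669600 = 18816592728628647691200.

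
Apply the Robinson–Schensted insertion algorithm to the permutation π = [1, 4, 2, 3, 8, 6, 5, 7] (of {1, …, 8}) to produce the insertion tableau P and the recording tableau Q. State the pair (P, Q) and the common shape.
P = [1, 2, 3, 5, 7] / [4, 6] / [8];  Q = [1, 2, 4, 5, 8] / [3, 6] / [7];  common shape = (5, 2, 1)

Row-insert the values π_1, π_2, … into P one at a time, bumping the leftmost entry strictly greater than the inserted value down to the next row. The recording tableau Q records, in position (i, j), the step at which that cell was added to P.
  Insert 1 (step 1): P = [1];  Q = [1]
  Insert 4 (step 2): P = [1, 4];  Q = [1, 2]
  Insert 2 (step 3): P = [1, 2] / [4];  Q = [1, 2] / [3]
  Insert 3 (step 4): P = [1, 2, 3] / [4];  Q = [1, 2, 4] / [3]
  Insert 8 (step 5): P = [1, 2, 3, 8] / [4];  Q = [1, 2, 4, 5] / [3]
  Insert 6 (step 6): P = [1, 2, 3, 6] / [4, 8];  Q = [1, 2, 4, 5] / [3, 6]
  Insert 5 (step 7): P = [1, 2, 3, 5] / [4, 6] / [8];  Q = [1, 2, 4, 5] / [3, 6] / [7]
  Insert 7 (step 8): P = [1, 2, 3, 5, 7] / [4, 6] / [8];  Q = [1, 2, 4, 5, 8] / [3, 6] / [7]
Final shape: (5, 2, 1).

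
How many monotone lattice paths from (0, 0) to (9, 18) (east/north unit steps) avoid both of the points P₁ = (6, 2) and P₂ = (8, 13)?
Number of paths = 3451857

Inclusion–exclusion. Total paths: C(27, 9) = 4686825. Through P₁: C(8, 6)·C(19, 3) = 27132. Through P₂: C(21, 8)·C(6, 1) = 1220940. Since P₁ is strictly southwest of P₂, a monotone path through both must visit P₁ then P₂; paths through both = C(8, 6)·C(13, 2)·C(6, 1) = 13104. Avoid both = 4686825 − 27132 − 1220940 + 13104 = 3451857.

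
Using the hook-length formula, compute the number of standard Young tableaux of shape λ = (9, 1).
# SYT of shape (9, 1) = 9

Hook-length formula: f^λ = n! / Π hook(c), product over all cells c of the Young diagram. For λ = (9, 1), n = 10 boxes. Hook lengths by row (left-to-right, top-to-bottom): [10, 8, 7, 6, 5, 4, 3, 2, 1]; [1]. Product of hooks = 403200. So f^λ = 10! / 403200 = 3628800 / 403200 = 9.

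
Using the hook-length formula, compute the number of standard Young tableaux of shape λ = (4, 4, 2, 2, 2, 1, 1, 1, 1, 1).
# SYT of shape (4, 4, 2, 2, 2, 1, 1, 1, 1, 1) = 4263600

Hook-length formula: f^λ = n! / Π hook(c), product over all cells c of the Young diagram. For λ = (4, 4, 2, 2, 2, 1, 1, 1, 1, 1), n = 19 boxes. Hook lengths by row (left-to-right, top-to-bottom): [13, 7, 3, 2]; [12, 6, 2, 1]; [9, 3]; [8, 2]; [7, 1]; [5]; [4]; [3]; [2]; [1]. Product of hooks = 28531077120. So f^λ = 19! / 28531077120 = 121645100408832000 / 28531077120 = 4263600.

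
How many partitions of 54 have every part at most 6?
p(54, parts ≤ 6) = 12692

Use the recurrence p(n, m) = p(n, m−1) + p(n−m, m): either the largest part is < m (count p(n, m−1)) or the largest part is exactly m (remove one copy of m, count p(n−m, m)). With p(0, ·) = 1 this gives p(54, parts ≤ 6) = 12692. (By conjugating Young diagrams, this also counts partitions of 54 into at most 6 parts.)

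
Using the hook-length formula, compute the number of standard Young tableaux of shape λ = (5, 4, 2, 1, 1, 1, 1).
# SYT of shape (5, 4, 2, 1, 1, 1, 1) = 159250

Hook-length formula: f^λ = n! / Π hook(c), product over all cells c of the Young diagram. For λ = (5, 4, 2, 1, 1, 1, 1), n = 15 boxes. Hook lengths by row (left-to-right, top-to-bottom): [11, 6, 4, 3, 1]; [9, 4, 2, 1]; [6, 1]; [4]; [3]; [2]; [1]. Product of hooks = 8211456. So f^λ = 15! / 8211456 = 1307674368000 / 8211456 = 159250.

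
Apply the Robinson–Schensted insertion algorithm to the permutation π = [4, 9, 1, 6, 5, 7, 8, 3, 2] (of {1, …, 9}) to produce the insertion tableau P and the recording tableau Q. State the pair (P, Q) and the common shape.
P = [1, 2, 7, 8] / [3, 5] / [4] / [6] / [9];  Q = [1, 2, 6, 7] / [3, 4] / [5] / [8] / [9];  common shape = (4, 2, 1, 1, 1)

Row-insert the values π_1, π_2, … into P one at a time, bumping the leftmost entry strictly greater than the inserted value down to the next row. The recording tableau Q records, in position (i, j), the step at which that cell was added to P.
  Insert 4 (step 1): P = [4];  Q = [1]
  Insert 9 (step 2): P = [4, 9];  Q = [1, 2]
  Insert 1 (step 3): P = [1, 9] / [4];  Q = [1, 2] / [3]
  Insert 6 (step 4): P = [1, 6] / [4, 9];  Q = [1, 2] / [3, 4]
  Insert 5 (step 5): P = [1, 5] / [4, 6] / [9];  Q = [1, 2] / [3, 4] / [5]
  Insert 7 (step 6): P = [1, 5, 7] / [4, 6] / [9];  Q = [1, 2, 6] / [3, 4] / [5]
  Insert 8 (step 7): P = [1, 5, 7, 8] / [4, 6] / [9];  Q = [1, 2, 6, 7] / [3, 4] / [5]
  Insert 3 (step 8): P = [1, 3, 7, 8] / [4, 5] / [6] / [9];  Q = [1, 2, 6, 7] / [3, 4] / [5] / [8]
  Insert 2 (step 9): P = [1, 2, 7, 8] / [3, 5] / [4] / [6] / [9];  Q = [1, 2, 6, 7] / [3, 4] / [5] / [8] / [9]
Final shape: (4, 2, 1, 1, 1).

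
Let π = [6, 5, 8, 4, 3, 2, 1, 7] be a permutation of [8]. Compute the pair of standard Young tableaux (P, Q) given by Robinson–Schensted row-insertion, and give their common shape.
P = [1, 7] / [2, 8] / [3] / [4] / [5] / [6];  Q = [1, 3] / [2, 8] / [4] / [5] / [6] / [7];  common shape = (2, 2, 1, 1, 1, 1)

Row-insert the values π_1, π_2, … into P one at a time, bumping the leftmost entry strictly greater than the inserted value down to the next row. The recording tableau Q records, in position (i, j), the step at which that cell was added to P.
  Insert 6 (step 1): P = [6];  Q = [1]
  Insert 5 (step 2): P = [5] / [6];  Q = [1] / [2]
  Insert 8 (step 3): P = [5, 8] / [6];  Q = [1, 3] / [2]
  Insert 4 (step 4): P = [4, 8] / [5] / [6];  Q = [1, 3] / [2] / [4]
  Insert 3 (step 5): P = [3, 8] / [4] / [5] / [6];  Q = [1, 3] / [2] / [4] / [5]
  Insert 2 (step 6): P = [2, 8] / [3] / [4] / [5] / [6];  Q = [1, 3] / [2] / [4] / [5] / [6]
  Insert 1 (step 7): P = [1, 8] / [2] / [3] / [4] / [5] / [6];  Q = [1, 3] / [2] / [4] / [5] / [6] / [7]
  Insert 7 (step 8): P = [1, 7] / [2, 8] / [3] / [4] / [5] / [6];  Q = [1, 3] / [2, 8] / [4] / [5] / [6] / [7]
Final shape: (2, 2, 1, 1, 1, 1).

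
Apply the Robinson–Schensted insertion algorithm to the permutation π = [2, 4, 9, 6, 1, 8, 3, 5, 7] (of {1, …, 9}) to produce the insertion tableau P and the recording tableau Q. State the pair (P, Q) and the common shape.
P = [1, 3, 5, 7] / [2, 4, 6, 8] / [9];  Q = [1, 2, 3, 6] / [4, 7, 8, 9] / [5];  common shape = (4, 4, 1)

Row-insert the values π_1, π_2, … into P one at a time, bumping the leftmost entry strictly greater than the inserted value down to the next row. The recording tableau Q records, in position (i, j), the step at which that cell was added to P.
  Insert 2 (step 1): P = [2];  Q = [1]
  Insert 4 (step 2): P = [2, 4];  Q = [1, 2]
  Insert 9 (step 3): P = [2, 4, 9];  Q = [1, 2, 3]
  Insert 6 (step 4): P = [2, 4, 6] / [9];  Q = [1, 2, 3] / [4]
  Insert 1 (step 5): P = [1, 4, 6] / [2] / [9];  Q = [1, 2, 3] / [4] / [5]
  Insert 8 (step 6): P = [1, 4, 6, 8] / [2] / [9];  Q = [1, 2, 3, 6] / [4] / [5]
  Insert 3 (step 7): P = [1, 3, 6, 8] / [2, 4] / [9];  Q = [1, 2, 3, 6] / [4, 7] / [5]
  Insert 5 (step 8): P = [1, 3, 5, 8] / [2, 4, 6] / [9];  Q = [1, 2, 3, 6] / [4, 7, 8] / [5]
  Insert 7 (step 9): P = [1, 3, 5, 7] / [2, 4, 6, 8] / [9];  Q = [1, 2, 3, 6] / [4, 7, 8, 9] / [5]
Final shape: (4, 4, 1).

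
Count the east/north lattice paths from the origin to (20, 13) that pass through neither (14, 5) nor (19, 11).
Number of paths = 390482064

Inclusion–exclusion. Total paths: C(33, 20) = 573166440. Through P₁: C(19, 14)·C(14, 6) = 34918884. Through P₂: C(30, 19)·C(3, 1) = 163881900. Since P₁ is strictly southwest of P₂, a monotone path through both must visit P₁ then P₂; paths through both = C(19, 14)·C(11, 5)·C(3, 1) = 16116408. Avoid both = 573166440 − 34918884 − 163881900 + 16116408 = 390482064.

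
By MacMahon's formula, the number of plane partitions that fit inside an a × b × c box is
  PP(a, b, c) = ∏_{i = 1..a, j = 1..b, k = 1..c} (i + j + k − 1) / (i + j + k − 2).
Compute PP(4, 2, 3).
PP(4, 2, 3) = 490

Evaluate the triple product over i = 1..4, j = 1..2, k = 1..3. The factors are (2/1) · (3/2) · (4/3) · (3/2) · (4/3) · (5/4) · (3/2) · (4/3) · … (24 factors total). The numerators and denominators telescope so the product is an integer; carrying out the multiplication exactly gives PP(4, 2, 3) = 490.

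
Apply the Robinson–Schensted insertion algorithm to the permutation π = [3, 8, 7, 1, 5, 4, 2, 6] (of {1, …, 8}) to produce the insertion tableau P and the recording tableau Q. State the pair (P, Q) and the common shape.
P = [1, 2, 6] / [3, 4] / [5] / [7] / [8];  Q = [1, 2, 8] / [3, 5] / [4] / [6] / [7];  common shape = (3, 2, 1, 1, 1)

Row-insert the values π_1, π_2, … into P one at a time, bumping the leftmost entry strictly greater than the inserted value down to the next row. The recording tableau Q records, in position (i, j), the step at which that cell was added to P.
  Insert 3 (step 1): P = [3];  Q = [1]
  Insert 8 (step 2): P = [3, 8];  Q = [1, 2]
  Insert 7 (step 3): P = [3, 7] / [8];  Q = [1, 2] / [3]
  Insert 1 (step 4): P = [1, 7] / [3] / [8];  Q = [1, 2] / [3] / [4]
  Insert 5 (step 5): P = [1, 5] / [3, 7] / [8];  Q = [1, 2] / [3, 5] / [4]
  Insert 4 (step 6): P = [1, 4] / [3, 5] / [7] / [8];  Q = [1, 2] / [3, 5] / [4] / [6]
  Insert 2 (step 7): P = [1, 2] / [3, 4] / [5] / [7] / [8];  Q = [1, 2] / [3, 5] / [4] / [6] / [7]
  Insert 6 (step 8): P = [1, 2, 6] / [3, 4] / [5] / [7] / [8];  Q = [1, 2, 8] / [3, 5] / [4] / [6] / [7]
Final shape: (3, 2, 1, 1, 1).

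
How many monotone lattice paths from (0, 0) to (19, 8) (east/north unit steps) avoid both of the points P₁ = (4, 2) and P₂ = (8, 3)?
Number of paths = 1012995

Inclusion–exclusion. Total paths: C(27, 19) = 2220075. Through P₁: C(6, 4)·C(21, 15) = 813960. Through P₂: C(11, 8)·C(16, 11) = 720720. Since P₁ is strictly southwest of P₂, a monotone path through both must visit P₁ then P₂; paths through both = C(6, 4)·C(5, 4)·C(16, 11) = 327600. Avoid both = 2220075 − 813960 − 720720 + 327600 = 1012995.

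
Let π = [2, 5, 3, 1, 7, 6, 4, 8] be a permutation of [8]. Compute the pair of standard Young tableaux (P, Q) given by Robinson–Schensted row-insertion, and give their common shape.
P = [1, 3, 4, 8] / [2, 6] / [5, 7];  Q = [1, 2, 5, 8] / [3, 6] / [4, 7];  common shape = (4, 2, 2)

Row-insert the values π_1, π_2, … into P one at a time, bumping the leftmost entry strictly greater than the inserted value down to the next row. The recording tableau Q records, in position (i, j), the step at which that cell was added to P.
  Insert 2 (step 1): P = [2];  Q = [1]
  Insert 5 (step 2): P = [2, 5];  Q = [1, 2]
  Insert 3 (step 3): P = [2, 3] / [5];  Q = [1, 2] / [3]
  Insert 1 (step 4): P = [1, 3] / [2] / [5];  Q = [1, 2] / [3] / [4]
  Insert 7 (step 5): P = [1, 3, 7] / [2] / [5];  Q = [1, 2, 5] / [3] / [4]
  Insert 6 (step 6): P = [1, 3, 6] / [2, 7] / [5];  Q = [1, 2, 5] / [3, 6] / [4]
  Insert 4 (step 7): P = [1, 3, 4] / [2, 6] / [5, 7];  Q = [1, 2, 5] / [3, 6] / [4, 7]
  Insert 8 (step 8): P = [1, 3, 4, 8] / [2, 6] / [5, 7];  Q = [1, 2, 5, 8] / [3, 6] / [4, 7]
Final shape: (4, 2, 2).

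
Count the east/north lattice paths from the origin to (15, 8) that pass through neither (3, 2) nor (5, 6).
Number of paths = 284082

Inclusion–exclusion. Total paths: C(23, 15) = 490314. Through P₁: C(5, 3)·C(18, 12) = 185640. Through P₂: C(11, 5)·C(12, 10) = 30492. Since P₁ is strictly southwest of P₂, a monotone path through both must visit P₁ then P₂; paths through both = C(5, 3)·C(6, 2)·C(12, 10) = 9900. Avoid both = 490314 − 185640 − 30492 + 9900 = 284082.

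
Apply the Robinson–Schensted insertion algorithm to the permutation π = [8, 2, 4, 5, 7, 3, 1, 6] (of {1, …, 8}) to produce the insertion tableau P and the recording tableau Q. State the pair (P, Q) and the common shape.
P = [1, 3, 5, 6] / [2, 7] / [4] / [8];  Q = [1, 3, 4, 5] / [2, 8] / [6] / [7];  common shape = (4, 2, 1, 1)

Row-insert the values π_1, π_2, … into P one at a time, bumping the leftmost entry strictly greater than the inserted value down to the next row. The recording tableau Q records, in position (i, j), the step at which that cell was added to P.
  Insert 8 (step 1): P = [8];  Q = [1]
  Insert 2 (step 2): P = [2] / [8];  Q = [1] / [2]
  Insert 4 (step 3): P = [2, 4] / [8];  Q = [1, 3] / [2]
  Insert 5 (step 4): P = [2, 4, 5] / [8];  Q = [1, 3, 4] / [2]
  Insert 7 (step 5): P = [2, 4, 5, 7] / [8];  Q = [1, 3, 4, 5] / [2]
  Insert 3 (step 6): P = [2, 3, 5, 7] / [4] / [8];  Q = [1, 3, 4, 5] / [2] / [6]
  Insert 1 (step 7): P = [1, 3, 5, 7] / [2] / [4] / [8];  Q = [1, 3, 4, 5] / [2] / [6] / [7]
  Insert 6 (step 8): P = [1, 3, 5, 6] / [2, 7] / [4] / [8];  Q = [1, 3, 4, 5] / [2, 8] / [6] / [7]
Final shape: (4, 2, 1, 1).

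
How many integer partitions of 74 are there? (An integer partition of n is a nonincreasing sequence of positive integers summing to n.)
p(74) = 7089500

Compute p(n) via the recurrence p(n, m) = p(n, m−1) + p(n−m, m), where p(n, m) counts partitions of n with all parts ≤ m and p(n) = p(n, n). The base cases are p(0, m) = 1 and p(n, 0) = 0 for n > 0. Filling the table yields p(74) = 7089500. (Euler's pentagonal recurrence is an alternative.)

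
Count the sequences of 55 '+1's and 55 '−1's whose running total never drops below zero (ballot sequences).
C_55 = 1759414616608818870992479875972

These ballot sequences are counted by the Catalan number C_n = (1/(n + 1)) · C(2n, n). For n = 55: C_55 = (1/56) · C(110, 55) = 98527218530093856775578873054432/56 = 1759414616608818870992479875972.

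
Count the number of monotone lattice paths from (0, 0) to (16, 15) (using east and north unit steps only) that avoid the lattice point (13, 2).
Number of paths = 300481395

Total paths from (0, 0) to (16, 15): C(31, 16) = 300540195. Paths through (13, 2): (paths (0, 0) → (13, 2)) × (paths (13, 2) → (16, 15)) = C(15, 13) · C(16, 3) = 105 · 560 = 58800. Avoidance count = 300540195 − 58800 = 300481395.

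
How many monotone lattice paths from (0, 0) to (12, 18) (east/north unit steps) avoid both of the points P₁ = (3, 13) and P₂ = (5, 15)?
Number of paths = 83914825

Inclusion–exclusion. Total paths: C(30, 12) = 86493225. Through P₁: C(16, 3)·C(14, 9) = 1121120. Through P₂: C(20, 5)·C(10, 7) = 1860480. Since P₁ is strictly southwest of P₂, a monotone path through both must visit P₁ then P₂; paths through both = C(16, 3)·C(4, 2)·C(10, 7) = 403200. Avoid both = 86493225 − 1121120 − 1860480 + 403200 = 83914825.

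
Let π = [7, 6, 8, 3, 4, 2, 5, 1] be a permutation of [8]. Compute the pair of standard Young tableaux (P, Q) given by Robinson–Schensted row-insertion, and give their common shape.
P = [1, 4, 5] / [2, 8] / [3] / [6] / [7];  Q = [1, 3, 7] / [2, 5] / [4] / [6] / [8];  common shape = (3, 2, 1, 1, 1)

Row-insert the values π_1, π_2, … into P one at a time, bumping the leftmost entry strictly greater than the inserted value down to the next row. The recording tableau Q records, in position (i, j), the step at which that cell was added to P.
  Insert 7 (step 1): P = [7];  Q = [1]
  Insert 6 (step 2): P = [6] / [7];  Q = [1] / [2]
  Insert 8 (step 3): P = [6, 8] / [7];  Q = [1, 3] / [2]
  Insert 3 (step 4): P = [3, 8] / [6] / [7];  Q = [1, 3] / [2] / [4]
  Insert 4 (step 5): P = [3, 4] / [6, 8] / [7];  Q = [1, 3] / [2, 5] / [4]
  Insert 2 (step 6): P = [2, 4] / [3, 8] / [6] / [7];  Q = [1, 3] / [2, 5] / [4] / [6]
  Insert 5 (step 7): P = [2, 4, 5] / [3, 8] / [6] / [7];  Q = [1, 3, 7] / [2, 5] / [4] / [6]
  Insert 1 (step 8): P = [1, 4, 5] / [2, 8] / [3] / [6] / [7];  Q = [1, 3, 7] / [2, 5] / [4] / [6] / [8]
Final shape: (3, 2, 1, 1, 1).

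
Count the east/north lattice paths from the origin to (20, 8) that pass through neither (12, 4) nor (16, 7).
Number of paths = 1299920

Inclusion–exclusion. Total paths: C(28, 20) = 3108105. Through P₁: C(16, 12)·C(12, 8) = 900900. Through P₂: C(23, 16)·C(5, 4) = 1225785. Since P₁ is strictly southwest of P₂, a monotone path through both must visit P₁ then P₂; paths through both = C(16, 12)·C(7, 4)·C(5, 4) = 318500. Avoid both = 3108105 − 900900 − 1225785 + 318500 = 1299920.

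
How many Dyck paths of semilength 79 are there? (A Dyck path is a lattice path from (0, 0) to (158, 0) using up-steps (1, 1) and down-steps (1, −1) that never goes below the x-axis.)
C_79 = 289450081175264899454283846029490767264392230

These Dyck paths are counted by the Catalan number C_n = (1/(n + 1)) · C(2n, n). For n = 79: C_79 = (1/80) · C(158, 79) = 23156006494021191956342707682359261381151378400/80 = 289450081175264899454283846029490767264392230.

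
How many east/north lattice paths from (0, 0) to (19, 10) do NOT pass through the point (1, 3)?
Number of paths = 18107210

Total paths from (0, 0) to (19, 10): C(29, 19) = 20030010. Paths through (1, 3): (paths (0, 0) → (1, 3)) × (paths (1, 3) → (19, 10)) = C(4, 1) · C(25, 18) = 4 · 480700 = 1922800. Avoidance count = 20030010 − 1922800 = 18107210.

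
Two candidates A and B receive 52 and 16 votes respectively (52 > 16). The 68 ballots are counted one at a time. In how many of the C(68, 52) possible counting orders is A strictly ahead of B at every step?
Strict-lead orderings = 778007004477516

Total orderings of the 68 votes with 52 for A: C(68, 52) = 1469568786235308. By the Bertrand ballot formula (Cycle Lemma / reflection principle), the number of orderings in which A is strictly ahead of B throughout is (p − q)/(p + q) · C(p + q, p) = (52 − 16)/(52 + 16) · 1469568786235308 = 778007004477516.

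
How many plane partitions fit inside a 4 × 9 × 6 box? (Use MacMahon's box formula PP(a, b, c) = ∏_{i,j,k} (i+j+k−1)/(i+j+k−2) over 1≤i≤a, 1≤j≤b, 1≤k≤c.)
PP(4, 9, 6) = 559299781040

Evaluate the triple product over i = 1..4, j = 1..9, k = 1..6. The factors are (2/1) · (3/2) · (4/3) · (5/4) · (6/5) · (7/6) · (3/2) · (4/3) · … (216 factors total). The numerators and denominators telescope so the product is an integer; carrying out the multiplication exactly gives PP(4, 9, 6) = 559299781040.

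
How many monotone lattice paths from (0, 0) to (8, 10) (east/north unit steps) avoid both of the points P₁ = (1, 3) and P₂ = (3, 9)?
Number of paths = 29382

Inclusion–exclusion. Total paths: C(18, 8) = 43758. Through P₁: C(4, 1)·C(14, 7) = 13728. Through P₂: C(12, 3)·C(6, 5) = 1320. Since P₁ is strictly southwest of P₂, a monotone path through both must visit P₁ then P₂; paths through both = C(4, 1)·C(8, 2)·C(6, 5) = 672. Avoid both = 43758 − 13728 − 1320 + 672 = 29382.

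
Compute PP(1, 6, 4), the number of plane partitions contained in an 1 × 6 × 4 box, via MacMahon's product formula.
PP(1, 6, 4) = 210

Evaluate the triple product over i = 1..1, j = 1..6, k = 1..4. The factors are (2/1) · (3/2) · (4/3) · (5/4) · (3/2) · (4/3) · (5/4) · (6/5) · … (24 factors total). The numerators and denominators telescope so the product is an integer; carrying out the multiplication exactly gives PP(1, 6, 4) = 210.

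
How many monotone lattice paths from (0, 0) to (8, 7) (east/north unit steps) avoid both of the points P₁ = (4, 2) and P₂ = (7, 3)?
Number of paths = 4245

Inclusion–exclusion. Total paths: C(15, 8) = 6435. Through P₁: C(6, 4)·C(9, 4) = 1890. Through P₂: C(10, 7)·C(5, 1) = 600. Since P₁ is strictly southwest of P₂, a monotone path through both must visit P₁ then P₂; paths through both = C(6, 4)·C(4, 3)·C(5, 1) = 300. Avoid both = 6435 − 1890 − 600 + 300 = 4245.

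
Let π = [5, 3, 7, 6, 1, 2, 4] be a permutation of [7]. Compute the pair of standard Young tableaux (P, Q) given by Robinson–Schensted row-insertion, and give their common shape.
P = [1, 2, 4] / [3, 6] / [5, 7];  Q = [1, 3, 7] / [2, 4] / [5, 6];  common shape = (3, 2, 2)

Row-insert the values π_1, π_2, … into P one at a time, bumping the leftmost entry strictly greater than the inserted value down to the next row. The recording tableau Q records, in position (i, j), the step at which that cell was added to P.
  Insert 5 (step 1): P = [5];  Q = [1]
  Insert 3 (step 2): P = [3] / [5];  Q = [1] / [2]
  Insert 7 (step 3): P = [3, 7] / [5];  Q = [1, 3] / [2]
  Insert 6 (step 4): P = [3, 6] / [5, 7];  Q = [1, 3] / [2, 4]
  Insert 1 (step 5): P = [1, 6] / [3, 7] / [5];  Q = [1, 3] / [2, 4] / [5]
  Insert 2 (step 6): P = [1, 2] / [3, 6] / [5, 7];  Q = [1, 3] / [2, 4] / [5, 6]
  Insert 4 (step 7): P = [1, 2, 4] / [3, 6] / [5, 7];  Q = [1, 3, 7] / [2, 4] / [5, 6]
Final shape: (3, 2, 2).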